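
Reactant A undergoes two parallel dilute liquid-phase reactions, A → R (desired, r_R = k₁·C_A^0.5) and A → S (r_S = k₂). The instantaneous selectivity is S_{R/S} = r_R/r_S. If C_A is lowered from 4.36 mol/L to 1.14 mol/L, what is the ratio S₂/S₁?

S_{R/S} = (k₁/k₂)·C_A^0.5, so S₂/S₁ = (C_{A,2}/C_{A,1})^0.5.
= (1.14/4.36)^0.5 = (0.2615)^0.5 = 0.511.
Selectivity toward R falls as C_A falls — high-concentration operation is favoured.

0.511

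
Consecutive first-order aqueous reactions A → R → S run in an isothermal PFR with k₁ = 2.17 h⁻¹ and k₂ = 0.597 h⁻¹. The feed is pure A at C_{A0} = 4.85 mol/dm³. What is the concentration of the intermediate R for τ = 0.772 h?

The intermediate concentration in a first-order A→B→C sequence is C_R = k₁C_{A0}(e^(−k₁τ) − e^(−k₂τ))/(k₂−k₁).
e^(−k₁τ) = e^(−2.17×0.772) = e^(−1.675) = 0.1873; e^(−k₂τ) = e^(−0.4609) = 0.6307.
C_R = 2.17×4.85/(0.597−2.17) × (0.1873−0.6307) = (-6.691)×(-0.4435) = 2.967 mol/dm³.

2.97 mol/dm³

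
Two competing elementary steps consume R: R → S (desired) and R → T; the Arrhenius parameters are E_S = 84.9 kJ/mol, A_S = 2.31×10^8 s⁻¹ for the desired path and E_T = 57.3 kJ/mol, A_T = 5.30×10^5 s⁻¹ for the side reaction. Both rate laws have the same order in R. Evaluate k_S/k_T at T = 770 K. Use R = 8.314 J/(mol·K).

Since both paths have the same order in R, the concentration cancels and S_{S/T} = k_S/k_T = (A_S/A_T)·exp[(E_T−E_S)/(RT)].
(E_T−E_S)/(RT) = (57.3−84.9)×10³/(8.314×770) = -27600/6402 = -4.311.
k_S/k_T = (2.31×10^8/5.30×10^5)·exp(-4.311) = 435.8 × 0.01342 = 5.85.

5.85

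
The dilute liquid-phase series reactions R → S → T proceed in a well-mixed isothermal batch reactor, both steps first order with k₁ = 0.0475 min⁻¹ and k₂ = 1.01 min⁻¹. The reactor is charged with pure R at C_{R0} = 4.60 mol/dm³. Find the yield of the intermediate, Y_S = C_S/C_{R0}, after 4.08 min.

0.0399

The intermediate concentration in a first-order A→B→C sequence is C_S = k₁C_{R0}(e^(−k₁t) − e^(−k₂t))/(k₂−k₁).
e^(−k₁t) = e^(−0.0475×4.08) = e^(−0.1938) = 0.8238; e^(−k₂t) = e^(−4.121) = 0.01623.
C_S = 0.0475×4.60/(1.01−0.0475) × (0.8238−0.01623) = 0.2270×0.8076 = 0.1833 mol/dm³.
Y_S = C_S/C_{R0} = 0.1833/4.60 = 0.0399.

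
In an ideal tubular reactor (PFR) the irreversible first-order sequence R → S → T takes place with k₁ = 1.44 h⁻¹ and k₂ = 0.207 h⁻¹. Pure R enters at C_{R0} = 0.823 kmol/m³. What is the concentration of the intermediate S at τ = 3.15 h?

The intermediate concentration in a first-order A→B→C sequence is C_S = k₁C_{R0}(e^(−k₁τ) − e^(−k₂τ))/(k₂−k₁).
e^(−k₁τ) = e^(−1.44×3.15) = e^(−4.536) = 0.01072; e^(−k₂τ) = e^(−0.6520) = 0.5210.
C_S = 1.44×0.823/(0.207−1.44) × (0.01072−0.5210) = (-0.9612)×(-0.5103) = 0.4904 kmol/m³.

0.490 kmol/m³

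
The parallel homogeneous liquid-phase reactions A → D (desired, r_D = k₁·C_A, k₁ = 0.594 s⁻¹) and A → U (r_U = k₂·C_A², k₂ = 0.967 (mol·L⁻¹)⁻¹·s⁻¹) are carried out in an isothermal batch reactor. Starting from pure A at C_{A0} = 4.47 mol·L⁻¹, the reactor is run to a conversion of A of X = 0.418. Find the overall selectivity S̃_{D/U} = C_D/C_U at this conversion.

C_A = C_{A0}(1−X) = 2.602 mol·L⁻¹.
Along a PFR/batch, dC_D/dC_A = −r_D/(r_D+r_U) = −k₁/(k₁+k₂·C_A).
Integrating from C_{A0} to C_A: C_D = (0.594/0.967)·ln[(0.594+0.967·4.47)/(0.594+0.967·2.60)] = 0.6143·ln(4.916/3.110) = 0.2814 mol·L⁻¹.
C_U = (C_{A0}−C_A)−C_D = 1.587 mol·L⁻¹; S̃_{D/U} = 0.2814/1.587 = 0.177.

0.177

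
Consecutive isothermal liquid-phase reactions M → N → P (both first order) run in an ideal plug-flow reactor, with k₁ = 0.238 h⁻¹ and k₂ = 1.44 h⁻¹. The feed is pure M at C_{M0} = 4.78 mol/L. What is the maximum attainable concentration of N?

0.553 mol/L

For a first-order series the maximum intermediate yield is C_{N,max}/C_{M0} = (k₁/k₂)^[k₂/(k₂−k₁)].
= (0.238/1.44)^(1.44/(1.44−0.238)) = (0.1653)^(1.198) = 0.1157.
C_{N,max} = 0.1157×4.78 = 0.553 mol/L.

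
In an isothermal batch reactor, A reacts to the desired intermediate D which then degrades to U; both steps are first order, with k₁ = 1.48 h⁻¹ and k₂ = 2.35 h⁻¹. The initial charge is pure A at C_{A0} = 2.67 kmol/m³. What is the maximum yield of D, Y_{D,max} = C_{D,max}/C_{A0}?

At the optimum, C_{D,max}/C_{A0} = (k₁/k₂)^[k₂/(k₂−k₁)].
= (1.48/2.35)^(2.35/(2.35−1.48)) = (0.6298)^(2.701) = 0.2868.

0.287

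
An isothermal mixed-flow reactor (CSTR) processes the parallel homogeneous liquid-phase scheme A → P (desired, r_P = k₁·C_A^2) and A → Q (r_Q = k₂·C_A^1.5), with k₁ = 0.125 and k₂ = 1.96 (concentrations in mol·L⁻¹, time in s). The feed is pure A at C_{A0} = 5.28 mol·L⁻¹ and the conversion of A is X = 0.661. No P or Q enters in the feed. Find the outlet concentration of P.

0.274 mol·L⁻¹

Exit C_A = C_{A0}(1−X) = 5.28×0.339 = 1.790 mol·L⁻¹.
Rates in a CSTR are evaluated at the outlet concentration: r_P = 0.125×1.790^2 = 0.4005, r_Q = 1.96×1.790^1.5 = 4.694.
Fraction of consumed A going to P: r_P/(r_P+r_Q) = 0.07862.
C_P = 0.07862·C_{A0}·X = 0.07862×5.28×0.661 = 0.274 mol·L⁻¹.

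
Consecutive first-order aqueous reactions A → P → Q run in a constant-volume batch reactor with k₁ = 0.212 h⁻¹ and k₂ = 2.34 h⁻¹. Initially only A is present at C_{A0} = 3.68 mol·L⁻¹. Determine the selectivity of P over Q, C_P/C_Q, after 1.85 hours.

0.255

The intermediate concentration in a first-order A→B→C sequence is C_P = k₁C_{A0}(e^(−k₁t) − e^(−k₂t))/(k₂−k₁).
e^(−k₁t) = e^(−0.212×1.85) = e^(−0.3922) = 0.6756; e^(−k₂t) = e^(−4.329) = 0.01318.
C_P = 0.212×3.68/(2.34−0.212) × (0.6756−0.01318) = 0.3666×0.6624 = 0.2428 mol·L⁻¹.
C_A = C_{A0}e^(−k₁t) = 2.486 mol·L⁻¹, so C_Q = C_{A0}−C_A−C_P = 0.9511 mol·L⁻¹; C_P/C_Q = 0.255.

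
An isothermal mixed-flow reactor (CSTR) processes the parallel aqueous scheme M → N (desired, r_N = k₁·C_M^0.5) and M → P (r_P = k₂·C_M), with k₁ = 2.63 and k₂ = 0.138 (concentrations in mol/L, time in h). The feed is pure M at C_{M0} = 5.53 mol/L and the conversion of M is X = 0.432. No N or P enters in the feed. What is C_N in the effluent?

2.19 mol/L

Exit C_M = C_{M0}(1−X) = 5.53×0.568 = 3.141 mol/L.
A CSTR operates uniformly at the exit composition, giving r_N = 4.661 and r_P = 0.4335 (each k·C_M^n at C_M = 3.141).
Fraction of consumed M going to N: r_N/(r_N+r_P) = 0.9149.
C_N = 0.9149·C_{M0}·X = 0.9149×5.53×0.432 = 2.19 mol/L.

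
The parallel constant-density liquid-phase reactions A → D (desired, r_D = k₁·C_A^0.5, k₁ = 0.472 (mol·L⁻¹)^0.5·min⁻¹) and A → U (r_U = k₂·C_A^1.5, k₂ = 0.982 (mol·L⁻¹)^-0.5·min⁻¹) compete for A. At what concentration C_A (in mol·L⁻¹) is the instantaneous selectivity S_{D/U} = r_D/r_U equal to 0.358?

S_{D/U} = (k₁/k₂)·C_A⁻¹ ⇒ C_A = (S·k₂/k₁)^(-1).
= (0.358×0.982/0.472)^(-1) = (0.7448)^(-1) = 1.34 mol·L⁻¹.

1.34 mol·L⁻¹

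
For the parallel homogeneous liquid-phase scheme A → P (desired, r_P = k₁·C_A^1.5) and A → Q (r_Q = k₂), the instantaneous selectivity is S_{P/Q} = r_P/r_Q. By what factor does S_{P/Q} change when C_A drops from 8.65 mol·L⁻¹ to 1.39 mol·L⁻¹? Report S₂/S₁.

0.0644

S_{P/Q} = (k₁/k₂)·C_A^1.5, so S₂/S₁ = (C_{A,2}/C_{A,1})^1.5.
= (1.39/8.65)^1.5 = (0.1607)^1.5 = 0.0644.
Selectivity toward P falls as C_A falls — high-concentration operation is favoured.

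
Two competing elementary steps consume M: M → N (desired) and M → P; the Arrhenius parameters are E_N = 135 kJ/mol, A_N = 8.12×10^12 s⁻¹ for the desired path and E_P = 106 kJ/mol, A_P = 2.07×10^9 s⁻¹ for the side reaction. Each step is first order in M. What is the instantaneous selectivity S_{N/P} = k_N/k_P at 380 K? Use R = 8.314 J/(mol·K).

0.405

k_N/k_P = (A_N/A_P)·exp[−(E_N−E_P)/(RT)] = (A_N/A_P)·exp[(E_P−E_N)/(RT)].
(E_P−E_N)/(RT) = (106−135)×10³/(8.314×380) = -29000/3159 = -9.179.
k_N/k_P = (8.12×10^12/2.07×10^9)·exp(-9.179) = 3923 × 1.032×10^-4 = 0.405.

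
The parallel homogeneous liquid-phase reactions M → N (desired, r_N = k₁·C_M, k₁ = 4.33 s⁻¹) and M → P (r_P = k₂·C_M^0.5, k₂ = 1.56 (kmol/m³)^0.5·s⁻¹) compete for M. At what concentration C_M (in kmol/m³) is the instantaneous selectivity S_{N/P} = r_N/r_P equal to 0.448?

S_{N/P} = (k₁/k₂)·C_M^0.5 ⇒ C_M = (S·k₂/k₁)^(2).
= (0.448×1.56/4.33)^(2) = (0.1614)^(2) = 0.0261 kmol/m³.

0.0261 kmol/m³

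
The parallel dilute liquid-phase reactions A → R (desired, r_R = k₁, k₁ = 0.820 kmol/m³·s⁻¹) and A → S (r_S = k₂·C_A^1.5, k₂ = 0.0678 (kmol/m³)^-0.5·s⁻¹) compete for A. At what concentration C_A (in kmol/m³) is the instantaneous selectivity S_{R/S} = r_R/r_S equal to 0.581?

7.57 kmol/m³

S_{R/S} = (k₁/k₂)·C_A^-1.5 ⇒ C_A = (S·k₂/k₁)^(1/(-1.5)).
= (0.581×0.0678/0.820)^(-0.6667) = (0.04804)^(-0.6667) = 7.57 kmol/m³.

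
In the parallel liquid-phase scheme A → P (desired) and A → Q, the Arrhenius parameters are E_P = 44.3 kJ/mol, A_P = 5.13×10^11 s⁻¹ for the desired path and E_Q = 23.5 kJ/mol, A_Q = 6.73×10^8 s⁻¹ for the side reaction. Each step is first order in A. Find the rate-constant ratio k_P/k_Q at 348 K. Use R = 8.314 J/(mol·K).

0.575

Since both paths have the same order in A, the concentration cancels and S_{P/Q} = k_P/k_Q = (A_P/A_Q)·exp[(E_Q−E_P)/(RT)].
(E_Q−E_P)/(RT) = (23.5−44.3)×10³/(8.314×348) = -20800/2893 = -7.189.
k_P/k_Q = (5.13×10^11/6.73×10^8)·exp(-7.189) = 762.3 × 7.548×10^-4 = 0.575.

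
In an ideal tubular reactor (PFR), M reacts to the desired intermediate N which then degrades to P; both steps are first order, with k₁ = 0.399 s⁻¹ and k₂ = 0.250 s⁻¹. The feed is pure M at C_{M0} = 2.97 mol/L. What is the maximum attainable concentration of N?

1.36 mol/L

For a first-order series the maximum intermediate yield is C_{N,max}/C_{M0} = (k₁/k₂)^[k₂/(k₂−k₁)].
= (0.399/0.250)^(0.250/(0.250−0.399)) = (1.596)^(-1.678) = 0.4564.
C_{N,max} = 0.4564×2.97 = 1.36 mol/L.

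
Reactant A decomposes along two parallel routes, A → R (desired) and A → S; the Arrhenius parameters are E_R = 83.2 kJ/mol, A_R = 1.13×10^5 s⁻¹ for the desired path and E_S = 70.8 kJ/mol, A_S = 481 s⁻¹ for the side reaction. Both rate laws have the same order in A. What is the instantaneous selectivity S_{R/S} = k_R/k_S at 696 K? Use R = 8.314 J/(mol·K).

27.6

Since both paths have the same order in A, the concentration cancels and S_{R/S} = k_R/k_S = (A_R/A_S)·exp[(E_S−E_R)/(RT)].
(E_S−E_R)/(RT) = (70.8−83.2)×10³/(8.314×696) = -12400/5787 = -2.143.
k_R/k_S = (1.13×10^5/481)·exp(-2.143) = 234.9 × 0.1173 = 27.6.
Since E_R > E_S, raising the temperature improves selectivity toward R.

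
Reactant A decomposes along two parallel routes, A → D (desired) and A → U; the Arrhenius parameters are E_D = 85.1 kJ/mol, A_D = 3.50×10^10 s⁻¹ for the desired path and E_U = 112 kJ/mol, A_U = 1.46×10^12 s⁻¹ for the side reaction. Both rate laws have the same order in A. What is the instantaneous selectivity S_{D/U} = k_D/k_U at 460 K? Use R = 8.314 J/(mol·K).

27.2

With equal orders, S_{D/U} = k_D/k_U = (A_D/A_U)·exp[(E_U−E_D)/(RT)].
(E_U−E_D)/(RT) = (112−85.1)×10³/(8.314×460) = 26900/3824 = 7.034.
k_D/k_U = (3.50×10^10/1.46×10^12)·exp(7.034) = 0.02397 × 1134 = 27.2.
Since E_D < E_U, lowering the temperature improves selectivity toward D.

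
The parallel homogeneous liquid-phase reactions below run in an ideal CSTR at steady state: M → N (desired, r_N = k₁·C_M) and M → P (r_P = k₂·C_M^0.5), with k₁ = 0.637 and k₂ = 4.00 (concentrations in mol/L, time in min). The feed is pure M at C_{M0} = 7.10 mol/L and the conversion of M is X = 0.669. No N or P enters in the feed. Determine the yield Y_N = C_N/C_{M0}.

0.131

Exit C_M = C_{M0}(1−X) = 7.10×0.331 = 2.350 mol/L.
Rates in a CSTR are evaluated at the outlet concentration: r_N = 0.637×2.350 = 1.497, r_P = 4.00×2.350^0.5 = 6.132.
Fraction of consumed M going to N: r_N/(r_N+r_P) = 0.1962.
C_N = 0.1962·C_{M0}·X = 0.1962×7.10×0.669 = 0.932 mol/L; Y_N = C_N/C_{M0} = 0.131.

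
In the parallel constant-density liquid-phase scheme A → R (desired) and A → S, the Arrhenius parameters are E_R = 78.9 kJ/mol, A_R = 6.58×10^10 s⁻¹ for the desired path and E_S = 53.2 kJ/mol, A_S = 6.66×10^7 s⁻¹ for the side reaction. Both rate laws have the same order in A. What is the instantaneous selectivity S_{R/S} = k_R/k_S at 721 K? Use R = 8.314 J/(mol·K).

k_R/k_S = (A_R/A_S)·exp[−(E_R−E_S)/(RT)] = (A_R/A_S)·exp[(E_S−E_R)/(RT)].
(E_S−E_R)/(RT) = (53.2−78.9)×10³/(8.314×721) = -25700/5994 = -4.287.
k_R/k_S = (6.58×10^10/6.66×10^7)·exp(-4.287) = 988.0 × 0.01374 = 13.6.

13.6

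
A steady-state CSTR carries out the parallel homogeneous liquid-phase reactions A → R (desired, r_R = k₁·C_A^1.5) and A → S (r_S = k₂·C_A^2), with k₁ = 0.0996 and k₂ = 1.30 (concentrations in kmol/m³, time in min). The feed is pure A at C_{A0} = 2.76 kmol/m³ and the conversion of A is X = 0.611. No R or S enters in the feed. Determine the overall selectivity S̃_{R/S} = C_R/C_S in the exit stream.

Exit C_A = C_{A0}(1−X) = 2.76×0.389 = 1.074 kmol/m³.
A CSTR operates uniformly at the exit composition, giving r_R = 0.1108 and r_S = 1.499 (each k·C_A^n at C_A = 1.074).
Overall selectivity = C_R/C_S = r_Rτ/(r_Sτ) = r_R/r_S = 0.0739.

0.0739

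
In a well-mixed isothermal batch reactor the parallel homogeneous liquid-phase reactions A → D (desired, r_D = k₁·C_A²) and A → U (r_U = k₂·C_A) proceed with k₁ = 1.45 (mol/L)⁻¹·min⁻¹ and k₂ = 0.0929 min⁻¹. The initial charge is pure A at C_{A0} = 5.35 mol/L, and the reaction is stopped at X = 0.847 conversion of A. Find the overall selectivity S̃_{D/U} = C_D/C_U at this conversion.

38.0

C_A = C_{A0}(1−X) = 0.8186 mol/L.
Along a PFR/batch, dC_U/dC_A = −r_U/(r_D+r_U) = −k₂/(k₂+k₁·C_A).
Integrating from C_{A0} to C_A: C_U = (0.0929/1.45)·ln[(0.0929+1.45·5.35)/(0.0929+1.45·0.819)] = 0.06407·ln(7.850/1.280) = 0.1162 mol/L.
Then C_D = (C_{A0}−C_A) − C_U = 4.531 − 0.1162 = 4.415 mol/L.
S̃_{D/U} = C_D/C_U = 4.415/0.1162 = 38.0.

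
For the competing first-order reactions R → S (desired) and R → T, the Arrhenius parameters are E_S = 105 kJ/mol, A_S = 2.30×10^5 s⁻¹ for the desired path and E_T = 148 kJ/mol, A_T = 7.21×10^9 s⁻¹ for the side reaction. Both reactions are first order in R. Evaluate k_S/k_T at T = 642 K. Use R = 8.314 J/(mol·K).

k_S/k_T = (A_S/A_T)·exp[−(E_S−E_T)/(RT)] = (A_S/A_T)·exp[(E_T−E_S)/(RT)].
(E_T−E_S)/(RT) = (148−105)×10³/(8.314×642) = 43000/5338 = 8.056.
k_S/k_T = (2.30×10^5/7.21×10^9)·exp(8.056) = 3.190×10^-5 × 3153 = 0.101.

0.101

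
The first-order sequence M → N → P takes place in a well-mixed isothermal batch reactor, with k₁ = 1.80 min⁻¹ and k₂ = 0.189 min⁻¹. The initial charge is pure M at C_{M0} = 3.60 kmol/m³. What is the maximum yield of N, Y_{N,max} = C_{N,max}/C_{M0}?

For a first-order series the maximum intermediate yield is C_{N,max}/C_{M0} = (k₁/k₂)^[k₂/(k₂−k₁)].
= (1.80/0.189)^(0.189/(0.189−1.80)) = (9.524)^(-0.1173) = 0.7677.

0.768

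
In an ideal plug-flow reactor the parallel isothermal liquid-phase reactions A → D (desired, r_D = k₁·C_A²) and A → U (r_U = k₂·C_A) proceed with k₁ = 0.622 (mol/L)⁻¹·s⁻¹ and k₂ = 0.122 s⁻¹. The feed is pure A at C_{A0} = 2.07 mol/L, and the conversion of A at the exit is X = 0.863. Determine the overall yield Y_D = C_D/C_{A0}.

0.716

C_A = C_{A0}(1−X) = 0.2836 mol/L.
Along a PFR/batch, dC_U/dC_A = −r_U/(r_D+r_U) = −k₂/(k₂+k₁·C_A).
Integrating from C_{A0} to C_A: C_U = (0.122/0.622)·ln[(0.122+0.622·2.07)/(0.122+0.622·0.284)] = 0.1961·ln(1.410/0.2984) = 0.3045 mol/L.
Then C_D = (C_{A0}−C_A) − C_U = 1.786 − 0.3045 = 1.482 mol/L.
Y_D = C_D/C_{A0} = 1.482/2.07 = 0.716.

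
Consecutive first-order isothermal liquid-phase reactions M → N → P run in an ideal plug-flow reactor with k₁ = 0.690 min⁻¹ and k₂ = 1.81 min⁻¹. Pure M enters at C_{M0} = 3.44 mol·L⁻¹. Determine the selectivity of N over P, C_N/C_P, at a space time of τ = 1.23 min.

0.526

For first-order series with pure M initially, C_N(τ) = k₁C_{M0}/(k₂−k₁)·(e^(−k₁τ) − e^(−k₂τ)).
e^(−k₁τ) = e^(−0.690×1.23) = e^(−0.8487) = 0.4280; e^(−k₂τ) = e^(−2.226) = 0.1079.
C_N = 0.690×3.44/(1.81−0.690) × (0.4280−0.1079) = 2.119×0.3200 = 0.6783 mol·L⁻¹.
C_M = C_{M0}e^(−k₁τ) = 1.472 mol·L⁻¹, so C_P = C_{M0}−C_M−C_N = 1.290 mol·L⁻¹; C_N/C_P = 0.526.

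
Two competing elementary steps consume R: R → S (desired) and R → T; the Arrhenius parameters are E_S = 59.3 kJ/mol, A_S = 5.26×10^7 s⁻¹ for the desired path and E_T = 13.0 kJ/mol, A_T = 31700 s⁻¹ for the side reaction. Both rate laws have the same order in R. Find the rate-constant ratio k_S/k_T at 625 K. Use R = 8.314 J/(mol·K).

0.224

With equal orders, S_{S/T} = k_S/k_T = (A_S/A_T)·exp[(E_T−E_S)/(RT)].
(E_T−E_S)/(RT) = (13.0−59.3)×10³/(8.314×625) = -46300/5196 = -8.910.
k_S/k_T = (5.26×10^7/31700)·exp(-8.910) = 1659 × 1.350×10^-4 = 0.224.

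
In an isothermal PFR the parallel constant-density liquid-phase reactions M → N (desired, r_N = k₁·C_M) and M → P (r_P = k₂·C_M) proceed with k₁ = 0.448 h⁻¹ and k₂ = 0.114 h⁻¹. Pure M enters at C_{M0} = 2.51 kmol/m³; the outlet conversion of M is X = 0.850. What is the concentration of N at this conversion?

1.70 kmol/m³

C_M = C_{M0}(1−X) = 0.3765 kmol/m³.
Both paths are first order in M, so the instantaneous fraction to N is constant: dC_N/d(−C_M) = k₁/(k₁+k₂) = 0.7972.
C_N = 0.7972·(C_{M0}−C_M) = 0.7972×2.133 = 1.70 kmol/m³.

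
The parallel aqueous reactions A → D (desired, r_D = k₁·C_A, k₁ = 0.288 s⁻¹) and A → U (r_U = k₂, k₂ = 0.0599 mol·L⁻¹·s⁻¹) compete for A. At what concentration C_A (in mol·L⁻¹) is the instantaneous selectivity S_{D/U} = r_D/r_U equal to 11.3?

2.35 mol·L⁻¹

S_{D/U} = (k₁/k₂)·C_A ⇒ C_A = S·k₂/k₁.
= 11.3×0.0599/0.288 = 2.35 mol·L⁻¹.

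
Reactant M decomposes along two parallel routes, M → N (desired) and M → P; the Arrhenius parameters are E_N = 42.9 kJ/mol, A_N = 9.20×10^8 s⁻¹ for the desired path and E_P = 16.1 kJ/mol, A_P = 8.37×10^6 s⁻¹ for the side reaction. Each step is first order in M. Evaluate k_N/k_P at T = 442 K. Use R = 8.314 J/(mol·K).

k_N/k_P = (A_N/A_P)·exp[−(E_N−E_P)/(RT)] = (A_N/A_P)·exp[(E_P−E_N)/(RT)].
(E_P−E_N)/(RT) = (16.1−42.9)×10³/(8.314×442) = -26800/3675 = -7.293.
k_N/k_P = (9.20×10^8/8.37×10^6)·exp(-7.293) = 109.9 × 6.803×10^-4 = 0.0748.
Since E_N > E_P, raising the temperature improves selectivity toward N.

0.0748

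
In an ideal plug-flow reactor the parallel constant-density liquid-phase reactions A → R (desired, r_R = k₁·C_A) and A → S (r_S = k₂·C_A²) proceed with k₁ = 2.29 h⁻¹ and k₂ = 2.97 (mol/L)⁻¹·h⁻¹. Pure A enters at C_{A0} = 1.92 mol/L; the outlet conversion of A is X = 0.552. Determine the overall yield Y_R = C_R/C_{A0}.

0.201

C_A = C_{A0}(1−X) = 0.8602 mol/L.
Along a PFR/batch, dC_R/dC_A = −r_R/(r_R+r_S) = −k₁/(k₁+k₂·C_A).
Integrating from C_{A0} to C_A: C_R = (2.29/2.97)·ln[(2.29+2.97·1.92)/(2.29+2.97·0.860)] = 0.7710·ln(7.992/4.845) = 0.3860 mol/L.
Y_R = C_R/C_{A0} = 0.3860/1.92 = 0.201.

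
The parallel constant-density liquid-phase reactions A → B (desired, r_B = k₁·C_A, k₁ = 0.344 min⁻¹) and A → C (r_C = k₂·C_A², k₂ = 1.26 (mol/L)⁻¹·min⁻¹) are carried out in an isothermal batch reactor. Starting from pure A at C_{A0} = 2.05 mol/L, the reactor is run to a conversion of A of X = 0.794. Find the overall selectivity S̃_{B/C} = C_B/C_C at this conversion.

0.254

C_A = C_{A0}(1−X) = 0.4223 mol/L.
Along a PFR/batch, dC_B/dC_A = −r_B/(r_B+r_C) = −k₁/(k₁+k₂·C_A).
Integrating from C_{A0} to C_A: C_B = (0.344/1.26)·ln[(0.344+1.26·2.05)/(0.344+1.26·0.422)] = 0.2730·ln(2.927/0.8761) = 0.3293 mol/L.
C_C = (C_{A0}−C_A)−C_B = 1.298 mol/L; S̃_{B/C} = 0.3293/1.298 = 0.254.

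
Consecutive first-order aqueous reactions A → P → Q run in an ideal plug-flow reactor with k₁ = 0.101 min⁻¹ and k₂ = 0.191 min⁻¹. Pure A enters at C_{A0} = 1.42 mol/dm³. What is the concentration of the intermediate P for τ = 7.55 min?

0.367 mol/dm³

Solving the coupled first-order balances gives C_P(τ) = [k₁/(k₂−k₁)]·C_{A0}·(e^(−k₁τ) − e^(−k₂τ)).
e^(−k₁τ) = e^(−0.101×7.55) = e^(−0.7626) = 0.4665; e^(−k₂τ) = e^(−1.442) = 0.2364.
C_P = 0.101×1.42/(0.191−0.101) × (0.4665−0.2364) = 1.594×0.2300 = 0.3666 mol/dm³.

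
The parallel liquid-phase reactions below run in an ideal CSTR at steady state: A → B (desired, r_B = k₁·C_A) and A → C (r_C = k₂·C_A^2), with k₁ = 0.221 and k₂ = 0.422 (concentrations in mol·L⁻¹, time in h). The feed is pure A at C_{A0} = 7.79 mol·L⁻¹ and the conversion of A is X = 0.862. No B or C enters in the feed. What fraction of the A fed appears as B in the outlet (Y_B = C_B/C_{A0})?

Exit C_A = C_{A0}(1−X) = 7.79×0.138 = 1.075 mol·L⁻¹.
A CSTR operates uniformly at the exit composition, giving r_B = 0.2376 and r_C = 0.4877 (each k·C_A^n at C_A = 1.075).
Fraction of consumed A going to B: r_B/(r_B+r_C) = 0.3276.
C_B = 0.3276·C_{A0}·X = 0.3276×7.79×0.862 = 2.20 mol·L⁻¹; Y_B = C_B/C_{A0} = 0.282.

0.282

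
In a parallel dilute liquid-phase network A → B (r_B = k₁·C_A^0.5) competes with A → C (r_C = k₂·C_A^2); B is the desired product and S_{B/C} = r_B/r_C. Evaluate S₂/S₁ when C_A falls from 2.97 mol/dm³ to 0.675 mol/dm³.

S_{B/C} = (k₁/k₂)·C_A^-1.5, so S₂/S₁ = (C_{A,2}/C_{A,1})^-1.5.
= (0.675/2.97)^(-1.5) = (0.2273)^(-1.5) = 9.23.
Selectivity toward B rises as C_A falls — low-concentration operation is favoured.

9.23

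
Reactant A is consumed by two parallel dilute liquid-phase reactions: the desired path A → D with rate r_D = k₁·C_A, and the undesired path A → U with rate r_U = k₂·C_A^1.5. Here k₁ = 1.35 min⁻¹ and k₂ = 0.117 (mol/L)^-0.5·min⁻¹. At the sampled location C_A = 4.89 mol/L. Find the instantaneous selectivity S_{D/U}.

S_{D/U} = r_D/r_U = (k₁·C_A)/(k₂·C_A^1.5) = (k₁/k₂)·C_A^-0.5.
= (1.35×4.890) / (0.117×4.890^1.5) = 6.601/1.265 = 5.22.
The undesired path is higher order in A, so low C_A (CSTR or dilute feed) favours D.

5.22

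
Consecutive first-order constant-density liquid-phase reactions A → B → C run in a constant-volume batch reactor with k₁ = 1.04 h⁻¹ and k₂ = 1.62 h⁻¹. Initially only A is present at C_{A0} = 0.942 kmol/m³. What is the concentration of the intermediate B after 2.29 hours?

0.115 kmol/m³

The intermediate concentration in a first-order A→B→C sequence is C_B = k₁C_{A0}(e^(−k₁t) − e^(−k₂t))/(k₂−k₁).
e^(−k₁t) = e^(−1.04×2.29) = e^(−2.382) = 0.09240; e^(−k₂t) = e^(−3.710) = 0.02448.
C_B = 1.04×0.942/(1.62−1.04) × (0.09240−0.02448) = 1.689×0.06792 = 0.1147 kmol/m³.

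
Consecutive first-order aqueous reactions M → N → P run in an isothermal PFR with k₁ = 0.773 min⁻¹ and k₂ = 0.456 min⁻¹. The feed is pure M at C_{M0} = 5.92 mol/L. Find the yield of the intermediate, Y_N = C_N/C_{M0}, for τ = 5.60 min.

The intermediate concentration in a first-order A→B→C sequence is C_N = k₁C_{M0}(e^(−k₁τ) − e^(−k₂τ))/(k₂−k₁).
e^(−k₁τ) = e^(−0.773×5.60) = e^(−4.329) = 0.01318; e^(−k₂τ) = e^(−2.554) = 0.07780.
C_N = 0.773×5.92/(0.456−0.773) × (0.01318−0.07780) = (-14.44)×(-0.06462) = 0.9328 mol/L.
Y_N = C_N/C_{M0} = 0.9328/5.92 = 0.158.

0.158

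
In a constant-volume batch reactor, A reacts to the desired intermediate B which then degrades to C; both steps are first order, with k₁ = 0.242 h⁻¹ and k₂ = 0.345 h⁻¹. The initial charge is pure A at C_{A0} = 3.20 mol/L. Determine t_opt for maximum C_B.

The intermediate peaks when r₁ = r₂, i.e. k₁e^(−k₁t) = k₂e^(−k₂t), giving t_opt = ln(k₂/k₁)/(k₂−k₁).
= ln(0.345/0.242)/(0.345−0.242) = ln(1.426)/0.1030 = 0.3546/0.1030 = 3.44 h.

3.44 h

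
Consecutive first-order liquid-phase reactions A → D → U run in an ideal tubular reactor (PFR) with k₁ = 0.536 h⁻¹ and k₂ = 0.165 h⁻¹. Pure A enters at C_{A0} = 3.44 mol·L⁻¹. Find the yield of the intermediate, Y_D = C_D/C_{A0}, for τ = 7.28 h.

0.405

For first-order series with pure A initially, C_D(τ) = k₁C_{A0}/(k₂−k₁)·(e^(−k₁τ) − e^(−k₂τ)).
e^(−k₁τ) = e^(−0.536×7.28) = e^(−3.902) = 0.02020; e^(−k₂τ) = e^(−1.201) = 0.3008.
C_D = 0.536×3.44/(0.165−0.536) × (0.02020−0.3008) = (-4.970)×(-0.2806) = 1.395 mol·L⁻¹.
Y_D = C_D/C_{A0} = 1.395/3.44 = 0.405.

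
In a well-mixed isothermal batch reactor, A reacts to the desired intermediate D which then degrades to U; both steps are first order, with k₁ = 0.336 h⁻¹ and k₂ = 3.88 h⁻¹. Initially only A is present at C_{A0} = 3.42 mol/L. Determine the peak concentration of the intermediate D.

At the optimum, C_{D,max}/C_{A0} = (k₁/k₂)^[k₂/(k₂−k₁)].
= (0.336/3.88)^(3.88/(3.88−0.336)) = (0.08660)^(1.095) = 0.06867.
C_{D,max} = 0.06867×3.42 = 0.235 mol/L.

0.235 mol/L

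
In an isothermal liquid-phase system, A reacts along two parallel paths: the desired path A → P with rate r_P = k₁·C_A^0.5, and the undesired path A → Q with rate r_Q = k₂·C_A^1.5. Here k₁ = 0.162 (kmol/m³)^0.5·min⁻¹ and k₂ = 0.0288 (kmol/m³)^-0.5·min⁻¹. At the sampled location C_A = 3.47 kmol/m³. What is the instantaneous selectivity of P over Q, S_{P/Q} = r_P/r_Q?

S_{P/Q} = r_P/r_Q = (k₁·C_A^0.5)/(k₂·C_A^1.5) = (k₁/k₂)·C_A⁻¹.
= (0.162×3.470^0.5) / (0.0288×3.470^1.5) = 0.3018/0.1862 = 1.62.
The undesired path is higher order in A, so low C_A (CSTR or dilute feed) favours P.

1.62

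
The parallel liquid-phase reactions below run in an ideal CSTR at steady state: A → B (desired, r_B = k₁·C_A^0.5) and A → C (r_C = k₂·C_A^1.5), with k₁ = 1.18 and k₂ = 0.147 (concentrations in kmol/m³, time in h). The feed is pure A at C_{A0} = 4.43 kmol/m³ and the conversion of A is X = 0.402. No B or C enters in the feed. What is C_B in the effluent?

Exit C_A = C_{A0}(1−X) = 4.43×0.598 = 2.649 kmol/m³.
In a CSTR the entire volume is at exit conditions, so r_B = 1.18×2.649^0.5 = 1.921 and r_C = 0.147×2.649^1.5 = 0.6338.
Fraction of consumed A going to B: r_B/(r_B+r_C) = 0.7519.
C_B = 0.7519·C_{A0}·X = 0.7519×4.43×0.402 = 1.34 kmol/m³.

1.34 kmol/m³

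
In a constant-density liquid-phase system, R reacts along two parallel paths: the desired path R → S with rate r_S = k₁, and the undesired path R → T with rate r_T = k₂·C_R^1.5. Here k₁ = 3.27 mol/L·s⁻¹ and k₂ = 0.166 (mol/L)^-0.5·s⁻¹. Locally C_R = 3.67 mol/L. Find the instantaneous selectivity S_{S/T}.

2.80

S_{S/T} = r_S/r_T = (k₁)/(k₂·C_R^1.5) = (k₁/k₂)·C_R^-1.5.
= (3.27) / (0.166×3.670^1.5) = 3.270/1.167 = 2.80.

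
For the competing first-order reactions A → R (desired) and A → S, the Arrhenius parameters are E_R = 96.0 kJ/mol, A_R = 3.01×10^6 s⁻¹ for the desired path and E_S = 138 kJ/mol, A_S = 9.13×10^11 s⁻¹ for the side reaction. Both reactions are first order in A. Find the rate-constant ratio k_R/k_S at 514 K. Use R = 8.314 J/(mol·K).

0.0612

k_R/k_S = (A_R/A_S)·exp[−(E_R−E_S)/(RT)] = (A_R/A_S)·exp[(E_S−E_R)/(RT)].
(E_S−E_R)/(RT) = (138−96.0)×10³/(8.314×514) = 42000/4273 = 9.828.
k_R/k_S = (3.01×10^6/9.13×10^11)·exp(9.828) = 3.297×10^-6 × 18550 = 0.0612.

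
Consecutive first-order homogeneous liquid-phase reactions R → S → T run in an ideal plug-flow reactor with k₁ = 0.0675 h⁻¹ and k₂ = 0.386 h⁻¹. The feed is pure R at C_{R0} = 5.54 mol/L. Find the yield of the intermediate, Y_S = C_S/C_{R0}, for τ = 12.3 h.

0.0906

The intermediate concentration in a first-order A→B→C sequence is C_S = k₁C_{R0}(e^(−k₁τ) − e^(−k₂τ))/(k₂−k₁).
e^(−k₁τ) = e^(−0.0675×12.3) = e^(−0.8303) = 0.4359; e^(−k₂τ) = e^(−4.748) = 0.008671.
C_S = 0.0675×5.54/(0.386−0.0675) × (0.4359−0.008671) = 1.174×0.4273 = 0.5017 mol/L.
Y_S = C_S/C_{R0} = 0.5017/5.54 = 0.0906.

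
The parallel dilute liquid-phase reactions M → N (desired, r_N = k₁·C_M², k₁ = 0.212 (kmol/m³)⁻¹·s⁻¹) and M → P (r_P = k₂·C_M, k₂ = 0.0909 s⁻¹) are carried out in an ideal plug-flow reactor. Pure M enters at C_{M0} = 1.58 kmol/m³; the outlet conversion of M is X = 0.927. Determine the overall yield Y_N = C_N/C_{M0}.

C_M = C_{M0}(1−X) = 0.1153 kmol/m³.
Along a PFR/batch, dC_P/dC_M = −r_P/(r_N+r_P) = −k₂/(k₂+k₁·C_M).
Integrating from C_{M0} to C_M: C_P = (0.0909/0.212)·ln[(0.0909+0.212·1.58)/(0.0909+0.212·0.115)] = 0.4288·ln(0.4259/0.1154) = 0.5600 kmol/m³.
Then C_N = (C_{M0}−C_M) − C_P = 1.465 − 0.5600 = 0.9046 kmol/m³.
Y_N = C_N/C_{M0} = 0.9046/1.58 = 0.573.

0.573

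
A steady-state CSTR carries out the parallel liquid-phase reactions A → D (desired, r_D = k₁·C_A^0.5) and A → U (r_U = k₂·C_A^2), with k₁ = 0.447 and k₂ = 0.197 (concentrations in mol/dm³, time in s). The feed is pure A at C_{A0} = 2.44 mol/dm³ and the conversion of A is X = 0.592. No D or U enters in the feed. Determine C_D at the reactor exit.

1.00 mol/dm³

Exit C_A = C_{A0}(1−X) = 2.44×0.408 = 0.9955 mol/dm³.
In a CSTR the entire volume is at exit conditions, so r_D = 0.447×0.9955^0.5 = 0.4460 and r_U = 0.197×0.9955^2 = 0.1952.
Fraction of consumed A going to D: r_D/(r_D+r_U) = 0.6955.
C_D = 0.6955·C_{A0}·X = 0.6955×2.44×0.592 = 1.00 mol/dm³.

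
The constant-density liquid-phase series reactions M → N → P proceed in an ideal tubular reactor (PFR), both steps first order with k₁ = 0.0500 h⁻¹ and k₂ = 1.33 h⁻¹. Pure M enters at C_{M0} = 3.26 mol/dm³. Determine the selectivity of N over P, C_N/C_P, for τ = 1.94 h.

0.542

Solving the coupled first-order balances gives C_N(τ) = [k₁/(k₂−k₁)]·C_{M0}·(e^(−k₁τ) − e^(−k₂τ)).
e^(−k₁τ) = e^(−0.0500×1.94) = e^(−0.09700) = 0.9076; e^(−k₂τ) = e^(−2.580) = 0.07576.
C_N = 0.0500×3.26/(1.33−0.0500) × (0.9076−0.07576) = 0.1273×0.8318 = 0.1059 mol/dm³.
C_M = C_{M0}e^(−k₁τ) = 2.959 mol/dm³, so C_P = C_{M0}−C_M−C_N = 0.1954 mol/dm³; C_N/C_P = 0.542.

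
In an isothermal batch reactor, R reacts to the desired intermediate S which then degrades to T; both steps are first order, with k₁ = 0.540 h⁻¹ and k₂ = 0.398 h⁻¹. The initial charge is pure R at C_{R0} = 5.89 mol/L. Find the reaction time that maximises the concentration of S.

2.15 h

For first-order series the maximum of C_S occurs at t_opt = ln(k₂/k₁)/(k₂−k₁).
= ln(0.398/0.540)/(0.398−0.540) = ln(0.7370)/-0.1420 = -0.3051/-0.1420 = 2.15 h.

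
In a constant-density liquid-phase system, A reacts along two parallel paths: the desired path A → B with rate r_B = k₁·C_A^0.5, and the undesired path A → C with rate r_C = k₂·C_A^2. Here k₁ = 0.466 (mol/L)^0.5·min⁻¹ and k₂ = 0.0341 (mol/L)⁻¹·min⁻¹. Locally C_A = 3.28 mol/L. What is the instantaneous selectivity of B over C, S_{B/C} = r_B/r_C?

2.30

S_{B/C} = r_B/r_C = (k₁·C_A^0.5)/(k₂·C_A^2) = (k₁/k₂)·C_A^-1.5.
= (0.466×3.280^0.5) / (0.0341×3.280^2) = 0.8440/0.3669 = 2.30.
The undesired path is higher order in A, so low C_A (CSTR or dilute feed) favours B.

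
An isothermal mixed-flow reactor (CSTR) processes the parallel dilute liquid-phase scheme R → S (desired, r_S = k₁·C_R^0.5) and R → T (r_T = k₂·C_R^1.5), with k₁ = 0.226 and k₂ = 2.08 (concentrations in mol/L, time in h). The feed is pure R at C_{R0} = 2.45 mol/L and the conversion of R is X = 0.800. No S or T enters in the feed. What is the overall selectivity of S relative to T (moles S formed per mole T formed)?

0.222

Exit C_R = C_{R0}(1−X) = 2.45×0.200 = 0.4900 mol/L.
A CSTR operates uniformly at the exit composition, giving r_S = 0.1582 and r_T = 0.7134 (each k·C_R^n at C_R = 0.4900).
Overall selectivity = C_S/C_T = r_Sτ/(r_Tτ) = r_S/r_T = 0.222.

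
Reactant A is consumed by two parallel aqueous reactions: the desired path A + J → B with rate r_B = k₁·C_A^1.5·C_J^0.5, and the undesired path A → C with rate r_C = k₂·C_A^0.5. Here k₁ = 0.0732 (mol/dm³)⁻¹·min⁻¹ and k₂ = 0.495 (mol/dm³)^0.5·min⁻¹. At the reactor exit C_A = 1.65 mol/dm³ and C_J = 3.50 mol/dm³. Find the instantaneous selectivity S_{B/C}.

0.456

S_{B/C} = r_B/r_C = (k₁·C_A^1.5·C_J^0.5)/(k₂·C_A^0.5) = (k₁/k₂)·C_A·C_J^0.5.
= (0.0732×1.650^1.5×3.500^0.5) / (0.495×1.650^0.5) = 0.2902/0.6358 = 0.456.
Since the desired path is higher order in A, keeping C_A high (PFR or concentrated feed) favours B.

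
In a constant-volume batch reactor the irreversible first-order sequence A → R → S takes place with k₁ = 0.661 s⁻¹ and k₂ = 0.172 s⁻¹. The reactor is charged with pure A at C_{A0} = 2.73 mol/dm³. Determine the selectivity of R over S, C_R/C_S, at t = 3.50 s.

Solving the coupled first-order balances gives C_R(t) = [k₁/(k₂−k₁)]·C_{A0}·(e^(−k₁t) − e^(−k₂t)).
e^(−k₁t) = e^(−0.661×3.50) = e^(−2.314) = 0.09891; e^(−k₂t) = e^(−0.6020) = 0.5477.
C_R = 0.661×2.73/(0.172−0.661) × (0.09891−0.5477) = (-3.690)×(-0.4488) = 1.656 mol/dm³.
C_A = C_{A0}e^(−k₁t) = 0.2700 mol/dm³, so C_S = C_{A0}−C_A−C_R = 0.8038 mol/dm³; C_R/C_S = 2.06.

2.06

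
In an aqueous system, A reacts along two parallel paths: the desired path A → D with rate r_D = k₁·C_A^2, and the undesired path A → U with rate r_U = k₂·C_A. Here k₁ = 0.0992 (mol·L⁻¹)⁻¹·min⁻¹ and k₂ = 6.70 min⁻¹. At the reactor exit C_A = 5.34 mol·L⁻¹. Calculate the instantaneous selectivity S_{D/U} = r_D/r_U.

0.0791

S_{D/U} = r_D/r_U = (k₁·C_A^2)/(k₂·C_A) = (k₁/k₂)·C_A.
= (0.0992×5.340^2) / (6.70×5.340) = 2.829/35.78 = 0.0791.
Since the desired path is higher order in A, keeping C_A high (PFR or concentrated feed) favours D.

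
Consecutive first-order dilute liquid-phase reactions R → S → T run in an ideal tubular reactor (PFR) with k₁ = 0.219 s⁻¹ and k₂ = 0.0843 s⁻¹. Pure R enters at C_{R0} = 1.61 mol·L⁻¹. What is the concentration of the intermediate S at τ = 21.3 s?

For first-order series with pure R initially, C_S(τ) = k₁C_{R0}/(k₂−k₁)·(e^(−k₁τ) − e^(−k₂τ)).
e^(−k₁τ) = e^(−0.219×21.3) = e^(−4.665) = 0.009422; e^(−k₂τ) = e^(−1.796) = 0.1660.
C_S = 0.219×1.61/(0.0843−0.219) × (0.009422−0.1660) = (-2.618)×(-0.1566) = 0.4099 mol·L⁻¹.

0.410 mol·L⁻¹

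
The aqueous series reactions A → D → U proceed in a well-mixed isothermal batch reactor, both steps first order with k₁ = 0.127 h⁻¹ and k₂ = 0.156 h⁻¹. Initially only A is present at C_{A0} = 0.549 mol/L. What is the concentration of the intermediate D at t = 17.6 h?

0.103 mol/L

For first-order series with pure A initially, C_D(t) = k₁C_{A0}/(k₂−k₁)·(e^(−k₁t) − e^(−k₂t)).
e^(−k₁t) = e^(−0.127×17.6) = e^(−2.235) = 0.1070; e^(−k₂t) = e^(−2.746) = 0.06421.
C_D = 0.127×0.549/(0.156−0.127) × (0.1070−0.06421) = 2.404×0.04276 = 0.1028 mol/L.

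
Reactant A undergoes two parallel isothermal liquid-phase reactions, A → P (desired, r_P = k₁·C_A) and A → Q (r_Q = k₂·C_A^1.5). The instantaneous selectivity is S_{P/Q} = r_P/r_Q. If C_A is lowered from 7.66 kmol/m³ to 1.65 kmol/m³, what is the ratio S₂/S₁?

2.15

S_{P/Q} = (k₁/k₂)·C_A^-0.5, so S₂/S₁ = (C_{A,2}/C_{A,1})^-0.5.
= (1.65/7.66)^(-0.5) = (0.2154)^(-0.5) = 2.15.
Selectivity toward P rises as C_A falls — low-concentration operation is favoured.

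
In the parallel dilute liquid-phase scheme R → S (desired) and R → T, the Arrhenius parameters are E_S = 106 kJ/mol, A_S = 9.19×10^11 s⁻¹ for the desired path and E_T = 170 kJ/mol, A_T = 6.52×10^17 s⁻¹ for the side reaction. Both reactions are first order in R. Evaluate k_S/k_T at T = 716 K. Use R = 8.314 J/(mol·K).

0.0658

k_S/k_T = (A_S/A_T)·exp[−(E_S−E_T)/(RT)] = (A_S/A_T)·exp[(E_T−E_S)/(RT)].
(E_T−E_S)/(RT) = (170−106)×10³/(8.314×716) = 64000/5953 = 10.75.
k_S/k_T = (9.19×10^11/6.52×10^17)·exp(10.75) = 1.410×10^-6 × 46686 = 0.0658.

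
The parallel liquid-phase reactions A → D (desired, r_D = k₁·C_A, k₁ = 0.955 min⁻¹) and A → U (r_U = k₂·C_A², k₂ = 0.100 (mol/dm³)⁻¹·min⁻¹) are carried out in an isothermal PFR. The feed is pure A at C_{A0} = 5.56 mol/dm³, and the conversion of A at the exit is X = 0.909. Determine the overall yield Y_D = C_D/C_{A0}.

C_A = C_{A0}(1−X) = 0.5060 mol/dm³.
Along a PFR/batch, dC_D/dC_A = −r_D/(r_D+r_U) = −k₁/(k₁+k₂·C_A).
Integrating from C_{A0} to C_A: C_D = (0.955/0.100)·ln[(0.955+0.100·5.56)/(0.955+0.100·0.506)] = 9.550·ln(1.511/1.006) = 3.889 mol/dm³.
Y_D = C_D/C_{A0} = 3.889/5.56 = 0.699.

0.699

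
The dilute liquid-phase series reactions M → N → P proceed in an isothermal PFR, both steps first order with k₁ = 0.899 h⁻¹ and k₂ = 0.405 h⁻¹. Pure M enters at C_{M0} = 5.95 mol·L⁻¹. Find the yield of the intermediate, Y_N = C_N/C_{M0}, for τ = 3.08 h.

Solving the coupled first-order balances gives C_N(τ) = [k₁/(k₂−k₁)]·C_{M0}·(e^(−k₁τ) − e^(−k₂τ)).
e^(−k₁τ) = e^(−0.899×3.08) = e^(−2.769) = 0.06273; e^(−k₂τ) = e^(−1.247) = 0.2873.
C_N = 0.899×5.95/(0.405−0.899) × (0.06273−0.2873) = (-10.83)×(-0.2245) = 2.431 mol·L⁻¹.
Y_N = C_N/C_{M0} = 2.431/5.95 = 0.409.

0.409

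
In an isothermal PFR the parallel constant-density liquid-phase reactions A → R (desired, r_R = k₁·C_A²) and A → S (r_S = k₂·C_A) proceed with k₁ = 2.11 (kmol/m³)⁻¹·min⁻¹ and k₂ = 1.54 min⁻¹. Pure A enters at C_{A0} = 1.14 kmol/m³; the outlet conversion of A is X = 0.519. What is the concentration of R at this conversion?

0.314 kmol/m³

C_A = C_{A0}(1−X) = 0.5483 kmol/m³.
Along a PFR/batch, dC_S/dC_A = −r_S/(r_R+r_S) = −k₂/(k₂+k₁·C_A).
Integrating from C_{A0} to C_A: C_S = (1.54/2.11)·ln[(1.54+2.11·1.14)/(1.54+2.11·0.548)] = 0.7299·ln(3.945/2.697) = 0.2776 kmol/m³.
Then C_R = (C_{A0}−C_A) − C_S = 0.5917 − 0.2776 = 0.3140 kmol/m³.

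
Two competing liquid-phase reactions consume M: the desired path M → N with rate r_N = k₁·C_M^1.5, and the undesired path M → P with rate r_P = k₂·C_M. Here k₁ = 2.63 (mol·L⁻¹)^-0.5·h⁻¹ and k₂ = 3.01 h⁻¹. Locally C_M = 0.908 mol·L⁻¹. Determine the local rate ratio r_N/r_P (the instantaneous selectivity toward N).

S_{N/P} = r_N/r_P = (k₁·C_M^1.5)/(k₂·C_M) = (k₁/k₂)·C_M^0.5.
= (2.63×0.9080^1.5) / (3.01×0.9080) = 2.276/2.733 = 0.833.
Since the desired path is higher order in M, keeping C_M high (PFR or concentrated feed) favours N.

0.833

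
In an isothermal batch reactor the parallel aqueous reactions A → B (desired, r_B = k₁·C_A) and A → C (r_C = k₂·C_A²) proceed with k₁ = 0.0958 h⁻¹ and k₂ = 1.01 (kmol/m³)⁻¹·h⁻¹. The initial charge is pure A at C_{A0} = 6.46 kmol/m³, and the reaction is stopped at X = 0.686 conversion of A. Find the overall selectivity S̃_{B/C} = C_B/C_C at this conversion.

C_A = C_{A0}(1−X) = 2.028 kmol/m³.
Along a PFR/batch, dC_B/dC_A = −r_B/(r_B+r_C) = −k₁/(k₁+k₂·C_A).
Integrating from C_{A0} to C_A: C_B = (0.0958/1.01)·ln[(0.0958+1.01·6.46)/(0.0958+1.01·2.03)] = 0.09485·ln(6.620/2.145) = 0.1069 kmol/m³.
C_C = (C_{A0}−C_A)−C_B = 4.325 kmol/m³; S̃_{B/C} = 0.1069/4.325 = 0.0247.

0.0247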